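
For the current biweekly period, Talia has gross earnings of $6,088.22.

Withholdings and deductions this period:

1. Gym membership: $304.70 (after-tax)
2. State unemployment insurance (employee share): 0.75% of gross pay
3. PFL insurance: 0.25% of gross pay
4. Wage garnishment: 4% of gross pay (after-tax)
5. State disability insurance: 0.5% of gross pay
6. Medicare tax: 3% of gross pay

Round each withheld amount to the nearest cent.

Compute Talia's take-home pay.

PFL insurance: $6,088.22 × 0.0025 = $15.22
Medicare tax: $6,088.22 × 0.03 = $182.65
State disability insurance: $6,088.22 × 0.005 = $30.44
State unemployment insurance (employee share): $6,088.22 × 0.0075 = $45.66
Gym membership: $304.70
Wage garnishment: $6,088.22 × 0.04 = $243.53
Total deductions = $15.22 + $182.65 + $30.44 + $45.66 + $304.70 + $243.53 = $822.20
Net pay = $6,088.22 − $822.20 = $5,266.02

$5,266.02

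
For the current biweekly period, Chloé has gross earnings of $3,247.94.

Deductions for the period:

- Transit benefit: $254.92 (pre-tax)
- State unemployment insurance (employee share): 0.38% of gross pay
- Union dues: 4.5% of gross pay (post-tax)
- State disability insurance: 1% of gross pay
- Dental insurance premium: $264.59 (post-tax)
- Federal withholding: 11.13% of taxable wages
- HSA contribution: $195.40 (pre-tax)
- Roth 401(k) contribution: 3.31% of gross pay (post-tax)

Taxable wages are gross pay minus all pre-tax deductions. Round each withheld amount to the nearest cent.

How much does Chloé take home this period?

$1,923.16

HSA contribution: $195.40
Transit benefit: $254.92
Pre-tax total = $195.40 + $254.92 = $450.32
Taxable wages = $3,247.94 − $450.32 = $2,797.62
Federal withholding: $2,797.62 × 0.1113 = $311.38
State disability insurance: $3,247.94 × 0.01 = $32.48
State unemployment insurance (employee share): $3,247.94 × 0.0038 = $12.34
Union dues: $3,247.94 × 0.045 = $146.16
Dental insurance premium: $264.59
Roth 401(k) contribution: $3,247.94 × 0.0331 = $107.51
Total deductions = $195.40 + $254.92 + $311.38 + $32.48 + $12.34 + $146.16 + $264.59 + $107.51 = $1,324.78
Net pay = $3,247.94 − $1,324.78 = $1,923.16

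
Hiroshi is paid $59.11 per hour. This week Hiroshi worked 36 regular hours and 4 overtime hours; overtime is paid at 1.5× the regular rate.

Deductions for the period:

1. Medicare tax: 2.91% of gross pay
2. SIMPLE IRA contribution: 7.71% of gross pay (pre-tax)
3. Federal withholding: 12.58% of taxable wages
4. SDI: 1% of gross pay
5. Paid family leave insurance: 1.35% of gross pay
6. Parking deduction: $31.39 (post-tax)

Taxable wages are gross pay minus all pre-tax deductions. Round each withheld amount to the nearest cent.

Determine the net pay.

Regular pay: 36 × $59.11 = $2127.96
Overtime pay: 4 × $59.11 × 1.5 = $354.66
Gross pay = $2127.96 + $354.66 = $2482.62
SIMPLE IRA contribution: $2482.62 × 0.0771 = $191.41
Taxable wages = $2482.62 − $191.41 = $2291.21
Federal withholding: $2291.21 × 0.1258 = $288.23
Paid family leave insurance: $2482.62 × 0.0135 = $33.52
Medicare tax: $2482.62 × 0.0291 = $72.24
SDI: $2482.62 × 0.01 = $24.83
Parking deduction: $31.39
Total deductions = $191.41 + $288.23 + $33.52 + $72.24 + $24.83 + $31.39 = $641.62
Net pay = $2482.62 − $641.62 = $1841.00

$1841.00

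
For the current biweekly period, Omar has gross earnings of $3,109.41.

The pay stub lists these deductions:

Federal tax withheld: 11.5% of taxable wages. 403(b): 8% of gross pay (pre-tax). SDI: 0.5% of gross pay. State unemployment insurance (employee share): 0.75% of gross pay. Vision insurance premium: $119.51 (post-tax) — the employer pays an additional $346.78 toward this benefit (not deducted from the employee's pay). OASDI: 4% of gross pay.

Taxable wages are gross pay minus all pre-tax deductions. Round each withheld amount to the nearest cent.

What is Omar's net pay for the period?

$2,248.92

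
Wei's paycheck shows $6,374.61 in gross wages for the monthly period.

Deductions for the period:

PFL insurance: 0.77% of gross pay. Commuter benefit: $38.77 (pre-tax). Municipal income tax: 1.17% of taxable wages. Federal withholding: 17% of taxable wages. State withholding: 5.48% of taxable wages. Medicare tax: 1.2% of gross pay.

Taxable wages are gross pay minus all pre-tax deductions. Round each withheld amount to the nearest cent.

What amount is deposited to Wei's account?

$4,711.84

Commuter benefit: $38.77
Taxable wages = $6,374.61 − $38.77 = $6,335.84
State withholding: $6,335.84 × 0.0548 = $347.20
Federal withholding: $6,335.84 × 0.17 = $1,077.09
Municipal income tax: $6,335.84 × 0.0117 = $74.13
Medicare tax: $6,374.61 × 0.012 = $76.50
PFL insurance: $6,374.61 × 0.0077 = $49.08
Total deductions = $38.77 + $347.20 + $1,077.09 + $74.13 + $76.50 + $49.08 = $1,662.77
Net pay = $6,374.61 − $1,662.77 = $4,711.84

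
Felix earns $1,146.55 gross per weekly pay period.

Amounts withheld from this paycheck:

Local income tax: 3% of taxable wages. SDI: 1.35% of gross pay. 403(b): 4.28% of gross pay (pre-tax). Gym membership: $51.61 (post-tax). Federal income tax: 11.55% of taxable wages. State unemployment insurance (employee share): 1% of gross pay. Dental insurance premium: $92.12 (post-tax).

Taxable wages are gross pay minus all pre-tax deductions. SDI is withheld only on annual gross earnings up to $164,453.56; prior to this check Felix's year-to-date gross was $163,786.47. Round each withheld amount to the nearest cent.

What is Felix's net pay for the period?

403(b): $1,146.55 × 0.0428 = $49.07
Taxable wages = $1,146.55 − $49.07 = $1,097.48
Federal income tax: $1,097.48 × 0.1155 = $126.76
Local income tax: $1,097.48 × 0.03 = $32.92
State unemployment insurance (employee share): $1,146.55 × 0.01 = $11.47
SDI: only $164,453.56 − $163,786.47 = $667.09 of this check is subject → $667.09 × 0.0135 = $9.01
Dental insurance premium: $92.12
Gym membership: $51.61
Total deductions = $49.07 + $126.76 + $32.92 + $11.47 + $9.01 + $92.12 + $51.61 = $372.96
Net pay = $1,146.55 − $372.96 = $773.59

$773.59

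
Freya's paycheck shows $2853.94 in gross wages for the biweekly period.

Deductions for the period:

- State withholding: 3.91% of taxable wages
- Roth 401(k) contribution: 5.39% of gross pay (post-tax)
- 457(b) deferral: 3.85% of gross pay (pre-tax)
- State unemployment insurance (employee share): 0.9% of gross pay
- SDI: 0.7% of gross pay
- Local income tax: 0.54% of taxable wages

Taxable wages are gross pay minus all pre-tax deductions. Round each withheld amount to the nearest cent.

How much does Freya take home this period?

$2422.45

457(b) deferral: $2853.94 × 0.0385 = $109.88
Taxable wages = $2853.94 − $109.88 = $2744.06
Local income tax: $2744.06 × 0.0054 = $14.82
State withholding: $2744.06 × 0.0391 = $107.29
State unemployment insurance (employee share): $2853.94 × 0.009 = $25.69
SDI: $2853.94 × 0.007 = $19.98
Roth 401(k) contribution: $2853.94 × 0.0539 = $153.83
Total deductions = $109.88 + $14.82 + $107.29 + $25.69 + $19.98 + $153.83 = $431.49
Net pay = $2853.94 − $431.49 = $2422.45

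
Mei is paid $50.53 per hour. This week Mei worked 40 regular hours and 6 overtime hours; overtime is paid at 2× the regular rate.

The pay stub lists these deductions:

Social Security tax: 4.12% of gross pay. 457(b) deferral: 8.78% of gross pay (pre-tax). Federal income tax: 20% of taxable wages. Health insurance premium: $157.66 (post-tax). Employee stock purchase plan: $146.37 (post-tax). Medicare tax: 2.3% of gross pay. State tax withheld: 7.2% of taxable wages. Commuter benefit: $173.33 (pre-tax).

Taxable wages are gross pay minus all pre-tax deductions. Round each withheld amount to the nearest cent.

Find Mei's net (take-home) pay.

Regular pay: 40 × $50.53 = $2021.20
Overtime pay: 6 × $50.53 × 2 = $606.36
Gross pay = $2021.20 + $606.36 = $2627.56
457(b) deferral: $2627.56 × 0.0878 = $230.70
Commuter benefit: $173.33
Pre-tax total = $230.70 + $173.33 = $404.03
Taxable wages = $2627.56 − $404.03 = $2223.53
State tax withheld: $2223.53 × 0.072 = $160.09
Federal income tax: $2223.53 × 0.2 = $444.71
Social Security tax: $2627.56 × 0.0412 = $108.26
Medicare tax: $2627.56 × 0.023 = $60.43
Health insurance premium: $157.66
Employee stock purchase plan: $146.37
Total deductions = $230.70 + $173.33 + $160.09 + $444.71 + $108.26 + $60.43 + $157.66 + $146.37 = $1481.55
Net pay = $2627.56 − $1481.55 = $1146.01

$1146.01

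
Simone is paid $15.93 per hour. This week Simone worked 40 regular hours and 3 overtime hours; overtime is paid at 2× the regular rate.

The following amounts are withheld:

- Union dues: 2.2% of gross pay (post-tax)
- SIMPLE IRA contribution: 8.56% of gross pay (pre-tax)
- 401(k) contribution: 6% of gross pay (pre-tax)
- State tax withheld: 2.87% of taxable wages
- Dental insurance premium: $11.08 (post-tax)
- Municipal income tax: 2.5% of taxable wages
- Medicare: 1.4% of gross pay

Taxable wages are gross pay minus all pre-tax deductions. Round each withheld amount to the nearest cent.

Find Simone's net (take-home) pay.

$555.00

Regular pay: 40 × $15.93 = $637.20
Overtime pay: 3 × $15.93 × 2 = $95.58
Gross pay = $637.20 + $95.58 = $732.78
401(k) contribution: $732.78 × 0.06 = $43.97
SIMPLE IRA contribution: $732.78 × 0.0856 = $62.73
Pre-tax total = $43.97 + $62.73 = $106.70
Taxable wages = $732.78 − $106.70 = $626.08
Municipal income tax: $626.08 × 0.025 = $15.65
State tax withheld: $626.08 × 0.0287 = $17.97
Medicare: $732.78 × 0.014 = $10.26
Union dues: $732.78 × 0.022 = $16.12
Dental insurance premium: $11.08
Total deductions = $43.97 + $62.73 + $15.65 + $17.97 + $10.26 + $16.12 + $11.08 = $177.78
Net pay = $732.78 − $177.78 = $555.00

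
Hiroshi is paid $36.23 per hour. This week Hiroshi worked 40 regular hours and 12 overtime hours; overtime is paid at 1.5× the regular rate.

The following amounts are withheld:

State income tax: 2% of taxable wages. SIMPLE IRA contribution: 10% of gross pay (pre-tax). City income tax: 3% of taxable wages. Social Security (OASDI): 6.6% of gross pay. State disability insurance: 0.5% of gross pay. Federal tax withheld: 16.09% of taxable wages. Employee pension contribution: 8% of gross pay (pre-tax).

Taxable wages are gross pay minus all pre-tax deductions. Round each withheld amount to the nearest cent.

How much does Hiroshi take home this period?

Regular pay: 40 × $36.23 = $1449.20
Overtime pay: 12 × $36.23 × 1.5 = $652.14
Gross pay = $1449.20 + $652.14 = $2101.34
SIMPLE IRA contribution: $2101.34 × 0.1 = $210.13
Employee pension contribution: $2101.34 × 0.08 = $168.11
Pre-tax total = $210.13 + $168.11 = $378.24
Taxable wages = $2101.34 − $378.24 = $1723.10
City income tax: $1723.10 × 0.03 = $51.69
Federal tax withheld: $1723.10 × 0.1609 = $277.25
State income tax: $1723.10 × 0.02 = $34.46
Social Security (OASDI): $2101.34 × 0.066 = $138.69
State disability insurance: $2101.34 × 0.005 = $10.51
Total deductions = $210.13 + $168.11 + $51.69 + $277.25 + $34.46 + $138.69 + $10.51 = $890.84
Net pay = $2101.34 − $890.84 = $1210.50

$1210.50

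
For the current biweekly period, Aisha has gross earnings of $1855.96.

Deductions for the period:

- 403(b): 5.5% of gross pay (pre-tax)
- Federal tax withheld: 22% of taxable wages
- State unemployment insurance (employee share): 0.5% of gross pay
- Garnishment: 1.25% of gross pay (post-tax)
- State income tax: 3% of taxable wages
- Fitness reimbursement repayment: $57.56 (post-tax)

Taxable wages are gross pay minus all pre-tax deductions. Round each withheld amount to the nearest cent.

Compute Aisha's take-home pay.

403(b): $1855.96 × 0.055 = $102.08
Taxable wages = $1855.96 − $102.08 = $1753.88
State income tax: $1753.88 × 0.03 = $52.62
Federal tax withheld: $1753.88 × 0.22 = $385.85
State unemployment insurance (employee share): $1855.96 × 0.005 = $9.28
Fitness reimbursement repayment: $57.56
Garnishment: $1855.96 × 0.0125 = $23.20
Total deductions = $102.08 + $52.62 + $385.85 + $9.28 + $57.56 + $23.20 = $630.59
Net pay = $1855.96 − $630.59 = $1225.37

$1225.37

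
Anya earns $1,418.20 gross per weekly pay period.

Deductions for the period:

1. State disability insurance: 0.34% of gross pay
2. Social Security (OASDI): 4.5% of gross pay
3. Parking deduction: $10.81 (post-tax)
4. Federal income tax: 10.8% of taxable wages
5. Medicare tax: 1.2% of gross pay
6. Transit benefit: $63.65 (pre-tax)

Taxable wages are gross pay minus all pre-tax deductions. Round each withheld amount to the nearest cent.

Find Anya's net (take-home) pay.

Transit benefit: $63.65
Taxable wages = $1,418.20 − $63.65 = $1,354.55
Federal income tax: $1,354.55 × 0.108 = $146.29
State disability insurance: $1,418.20 × 0.0034 = $4.82
Medicare tax: $1,418.20 × 0.012 = $17.02
Social Security (OASDI): $1,418.20 × 0.045 = $63.82
Parking deduction: $10.81
Total deductions = $63.65 + $146.29 + $4.82 + $17.02 + $63.82 + $10.81 = $306.41
Net pay = $1,418.20 − $306.41 = $1,111.79

$1,111.79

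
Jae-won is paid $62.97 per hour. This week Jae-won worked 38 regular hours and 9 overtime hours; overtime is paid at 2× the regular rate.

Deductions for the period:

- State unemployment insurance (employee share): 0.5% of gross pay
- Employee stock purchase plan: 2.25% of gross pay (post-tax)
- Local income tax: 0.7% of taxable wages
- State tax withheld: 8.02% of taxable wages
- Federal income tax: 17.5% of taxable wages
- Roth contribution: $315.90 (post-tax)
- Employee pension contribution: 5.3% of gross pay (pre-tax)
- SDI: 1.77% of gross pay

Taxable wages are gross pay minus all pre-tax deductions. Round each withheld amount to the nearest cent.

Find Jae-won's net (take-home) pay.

$1,988.54

Regular pay: 38 × $62.97 = $2,392.86
Overtime pay: 9 × $62.97 × 2 = $1,133.46
Gross pay = $2,392.86 + $1,133.46 = $3,526.32
Employee pension contribution: $3,526.32 × 0.053 = $186.89
Taxable wages = $3,526.32 − $186.89 = $3,339.43
Federal income tax: $3,339.43 × 0.175 = $584.40
State tax withheld: $3,339.43 × 0.0802 = $267.82
Local income tax: $3,339.43 × 0.007 = $23.38
State unemployment insurance (employee share): $3,526.32 × 0.005 = $17.63
SDI: $3,526.32 × 0.0177 = $62.42
Employee stock purchase plan: $3,526.32 × 0.0225 = $79.34
Roth contribution: $315.90
Total deductions = $186.89 + $584.40 + $267.82 + $23.38 + $17.63 + $62.42 + $79.34 + $315.90 = $1,537.78
Net pay = $3,526.32 − $1,537.78 = $1,988.54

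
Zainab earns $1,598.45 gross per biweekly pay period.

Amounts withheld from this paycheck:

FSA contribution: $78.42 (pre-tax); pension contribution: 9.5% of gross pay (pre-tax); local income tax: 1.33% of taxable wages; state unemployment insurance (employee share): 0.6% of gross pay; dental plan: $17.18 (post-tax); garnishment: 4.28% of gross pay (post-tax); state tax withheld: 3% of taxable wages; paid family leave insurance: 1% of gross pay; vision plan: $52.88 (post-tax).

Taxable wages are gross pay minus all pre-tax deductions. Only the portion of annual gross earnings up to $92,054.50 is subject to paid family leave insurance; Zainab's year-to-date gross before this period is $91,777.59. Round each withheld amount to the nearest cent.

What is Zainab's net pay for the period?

$1,158.10

FSA contribution: $78.42
Pension contribution: $1,598.45 × 0.095 = $151.85
Pre-tax total = $78.42 + $151.85 = $230.27
Taxable wages = $1,598.45 − $230.27 = $1,368.18
State tax withheld: $1,368.18 × 0.03 = $41.05
Local income tax: $1,368.18 × 0.0133 = $18.20
State unemployment insurance (employee share): $1,598.45 × 0.006 = $9.59
Paid family leave insurance: only $92,054.50 − $91,777.59 = $276.91 of this check is subject → $276.91 × 0.01 = $2.77
Garnishment: $1,598.45 × 0.0428 = $68.41
Dental plan: $17.18
Vision plan: $52.88
Total deductions = $78.42 + $151.85 + $41.05 + $18.20 + $9.59 + $2.77 + $68.41 + $17.18 + $52.88 = $440.35
Net pay = $1,598.45 − $440.35 = $1,158.10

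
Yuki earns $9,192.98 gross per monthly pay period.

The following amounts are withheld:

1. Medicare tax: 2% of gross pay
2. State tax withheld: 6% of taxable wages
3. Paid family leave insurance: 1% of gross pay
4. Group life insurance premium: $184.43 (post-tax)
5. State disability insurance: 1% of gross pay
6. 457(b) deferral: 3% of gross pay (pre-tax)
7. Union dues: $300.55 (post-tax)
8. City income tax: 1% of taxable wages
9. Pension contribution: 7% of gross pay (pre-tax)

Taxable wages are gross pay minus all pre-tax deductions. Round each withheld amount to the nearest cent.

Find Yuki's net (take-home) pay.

Pension contribution: $9,192.98 × 0.07 = $643.51
457(b) deferral: $9,192.98 × 0.03 = $275.79
Pre-tax total = $643.51 + $275.79 = $919.30
Taxable wages = $9,192.98 − $919.30 = $8,273.68
City income tax: $8,273.68 × 0.01 = $82.74
State tax withheld: $8,273.68 × 0.06 = $496.42
Paid family leave insurance: $9,192.98 × 0.01 = $91.93
Medicare tax: $9,192.98 × 0.02 = $183.86
State disability insurance: $9,192.98 × 0.01 = $91.93
Group life insurance premium: $184.43
Union dues: $300.55
Total deductions = $643.51 + $275.79 + $82.74 + $496.42 + $91.93 + $183.86 + $91.93 + $184.43 + $300.55 = $2,351.16
Net pay = $9,192.98 − $2,351.16 = $6,841.82

$6,841.82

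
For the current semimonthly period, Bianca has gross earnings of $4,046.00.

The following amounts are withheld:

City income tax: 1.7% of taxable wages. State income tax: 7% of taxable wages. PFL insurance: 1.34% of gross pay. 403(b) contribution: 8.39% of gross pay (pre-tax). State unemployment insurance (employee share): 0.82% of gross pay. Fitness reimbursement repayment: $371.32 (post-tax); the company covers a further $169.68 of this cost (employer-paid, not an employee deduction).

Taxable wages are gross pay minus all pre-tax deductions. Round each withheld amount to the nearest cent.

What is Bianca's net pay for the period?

$2,925.35

403(b) contribution: $4,046.00 × 0.0839 = $339.46
Taxable wages = $4,046.00 − $339.46 = $3,706.54
City income tax: $3,706.54 × 0.017 = $63.01
State income tax: $3,706.54 × 0.07 = $259.46
PFL insurance: $4,046.00 × 0.0134 = $54.22
State unemployment insurance (employee share): $4,046.00 × 0.0082 = $33.18
Fitness reimbursement repayment: $371.32
(Employer's $169.68 toward fitness reimbursement repayment is not withheld from the employee.)
Total deductions = $339.46 + $63.01 + $259.46 + $54.22 + $33.18 + $371.32 = $1,120.65
Net pay = $4,046.00 − $1,120.65 = $2,925.35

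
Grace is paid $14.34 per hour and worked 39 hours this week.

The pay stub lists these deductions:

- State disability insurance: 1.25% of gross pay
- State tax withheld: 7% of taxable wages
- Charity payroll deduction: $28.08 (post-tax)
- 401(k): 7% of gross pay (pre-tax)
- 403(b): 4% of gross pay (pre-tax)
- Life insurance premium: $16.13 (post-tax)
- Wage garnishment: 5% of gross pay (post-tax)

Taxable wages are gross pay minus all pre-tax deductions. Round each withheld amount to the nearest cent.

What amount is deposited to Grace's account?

Gross pay: 39 × $14.34 = $559.26
401(k): $559.26 × 0.07 = $39.15
403(b): $559.26 × 0.04 = $22.37
Pre-tax total = $39.15 + $22.37 = $61.52
Taxable wages = $559.26 − $61.52 = $497.74
State tax withheld: $497.74 × 0.07 = $34.84
State disability insurance: $559.26 × 0.0125 = $6.99
Life insurance premium: $16.13
Charity payroll deduction: $28.08
Wage garnishment: $559.26 × 0.05 = $27.96
Total deductions = $39.15 + $22.37 + $34.84 + $6.99 + $16.13 + $28.08 + $27.96 = $175.52
Net pay = $559.26 − $175.52 = $383.74

$383.74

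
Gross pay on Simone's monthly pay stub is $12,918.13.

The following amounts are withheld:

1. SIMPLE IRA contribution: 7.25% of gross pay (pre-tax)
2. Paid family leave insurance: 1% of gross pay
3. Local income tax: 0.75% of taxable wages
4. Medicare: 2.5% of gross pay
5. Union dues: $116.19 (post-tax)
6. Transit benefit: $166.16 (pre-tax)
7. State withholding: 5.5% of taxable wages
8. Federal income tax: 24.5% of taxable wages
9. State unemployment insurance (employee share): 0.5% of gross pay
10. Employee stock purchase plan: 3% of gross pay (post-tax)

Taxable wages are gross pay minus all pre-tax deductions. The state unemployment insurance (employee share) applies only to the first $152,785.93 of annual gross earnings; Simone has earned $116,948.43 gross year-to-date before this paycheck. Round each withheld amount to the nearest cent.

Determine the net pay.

$7,161.71

Transit benefit: $166.16
SIMPLE IRA contribution: $12,918.13 × 0.0725 = $936.56
Pre-tax total = $166.16 + $936.56 = $1,102.72
Taxable wages = $12,918.13 − $1,102.72 = $11,815.41
Federal income tax: $11,815.41 × 0.245 = $2,894.78
Local income tax: $11,815.41 × 0.0075 = $88.62
State withholding: $11,815.41 × 0.055 = $649.85
State unemployment insurance (employee share): cap not yet reached, full $12,918.13 is subject → $12,918.13 × 0.005 = $64.59
Medicare: $12,918.13 × 0.025 = $322.95
Paid family leave insurance: $12,918.13 × 0.01 = $129.18
Union dues: $116.19
Employee stock purchase plan: $12,918.13 × 0.03 = $387.54
Total deductions = $166.16 + $936.56 + $2,894.78 + $88.62 + $649.85 + $64.59 + $322.95 + $129.18 + $116.19 + $387.54 = $5,756.42
Net pay = $12,918.13 − $5,756.42 = $7,161.71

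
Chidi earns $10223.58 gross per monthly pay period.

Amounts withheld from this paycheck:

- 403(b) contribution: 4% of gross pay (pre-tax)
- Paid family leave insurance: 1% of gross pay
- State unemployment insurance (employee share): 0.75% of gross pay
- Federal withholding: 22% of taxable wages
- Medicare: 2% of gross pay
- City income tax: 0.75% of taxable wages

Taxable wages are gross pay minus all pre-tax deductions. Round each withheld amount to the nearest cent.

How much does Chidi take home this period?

403(b) contribution: $10223.58 × 0.04 = $408.94
Taxable wages = $10223.58 − $408.94 = $9814.64
Federal withholding: $9814.64 × 0.22 = $2159.22
City income tax: $9814.64 × 0.0075 = $73.61
Medicare: $10223.58 × 0.02 = $204.47
State unemployment insurance (employee share): $10223.58 × 0.0075 = $76.68
Paid family leave insurance: $10223.58 × 0.01 = $102.24
Total deductions = $408.94 + $2159.22 + $73.61 + $204.47 + $76.68 + $102.24 = $3025.16
Net pay = $10223.58 − $3025.16 = $7198.42

$7198.42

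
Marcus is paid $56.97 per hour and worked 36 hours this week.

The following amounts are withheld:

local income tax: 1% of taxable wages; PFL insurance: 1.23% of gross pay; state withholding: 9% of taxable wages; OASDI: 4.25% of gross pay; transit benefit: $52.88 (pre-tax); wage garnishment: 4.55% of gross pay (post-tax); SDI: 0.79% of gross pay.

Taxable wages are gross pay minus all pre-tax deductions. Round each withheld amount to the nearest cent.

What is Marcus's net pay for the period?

Gross pay: 36 × $56.97 = $2,050.92
Transit benefit: $52.88
Taxable wages = $2,050.92 − $52.88 = $1,998.04
Local income tax: $1,998.04 × 0.01 = $19.98
State withholding: $1,998.04 × 0.09 = $179.82
SDI: $2,050.92 × 0.0079 = $16.20
PFL insurance: $2,050.92 × 0.0123 = $25.23
OASDI: $2,050.92 × 0.0425 = $87.16
Wage garnishment: $2,050.92 × 0.0455 = $93.32
Total deductions = $52.88 + $19.98 + $179.82 + $16.20 + $25.23 + $87.16 + $93.32 = $474.59
Net pay = $2,050.92 − $474.59 = $1,576.33

$1,576.33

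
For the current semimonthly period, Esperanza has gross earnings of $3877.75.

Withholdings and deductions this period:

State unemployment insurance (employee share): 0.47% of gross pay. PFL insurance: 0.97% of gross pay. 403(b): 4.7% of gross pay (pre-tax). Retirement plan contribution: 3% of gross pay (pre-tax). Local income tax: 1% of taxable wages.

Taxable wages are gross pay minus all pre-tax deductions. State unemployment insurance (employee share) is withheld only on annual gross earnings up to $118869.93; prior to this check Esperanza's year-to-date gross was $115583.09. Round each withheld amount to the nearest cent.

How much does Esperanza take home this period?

403(b): $3877.75 × 0.047 = $182.25
Retirement plan contribution: $3877.75 × 0.03 = $116.33
Pre-tax total = $182.25 + $116.33 = $298.58
Taxable wages = $3877.75 − $298.58 = $3579.17
Local income tax: $3579.17 × 0.01 = $35.79
State unemployment insurance (employee share): only $118869.93 − $115583.09 = $3286.84 of this check is subject → $3286.84 × 0.0047 = $15.45
PFL insurance: $3877.75 × 0.0097 = $37.61
Total deductions = $182.25 + $116.33 + $35.79 + $15.45 + $37.61 = $387.43
Net pay = $3877.75 − $387.43 = $3490.32

$3490.32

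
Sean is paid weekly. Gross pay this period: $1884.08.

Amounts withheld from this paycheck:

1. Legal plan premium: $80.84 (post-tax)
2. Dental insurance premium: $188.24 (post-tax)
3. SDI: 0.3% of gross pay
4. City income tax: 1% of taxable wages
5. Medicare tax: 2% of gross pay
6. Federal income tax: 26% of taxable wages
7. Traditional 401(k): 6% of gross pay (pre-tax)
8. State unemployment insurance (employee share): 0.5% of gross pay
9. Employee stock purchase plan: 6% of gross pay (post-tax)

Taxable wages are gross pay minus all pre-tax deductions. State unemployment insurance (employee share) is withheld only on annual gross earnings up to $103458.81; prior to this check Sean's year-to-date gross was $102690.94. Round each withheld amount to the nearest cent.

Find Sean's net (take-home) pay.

$863.57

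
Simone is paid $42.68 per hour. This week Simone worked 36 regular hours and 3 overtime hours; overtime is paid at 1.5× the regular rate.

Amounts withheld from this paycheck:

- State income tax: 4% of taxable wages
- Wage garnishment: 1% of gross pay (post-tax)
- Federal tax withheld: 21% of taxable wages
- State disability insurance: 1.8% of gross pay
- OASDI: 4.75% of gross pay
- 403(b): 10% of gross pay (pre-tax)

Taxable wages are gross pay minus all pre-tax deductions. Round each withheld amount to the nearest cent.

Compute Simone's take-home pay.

Regular pay: 36 × $42.68 = $1,536.48
Overtime pay: 3 × $42.68 × 1.5 = $192.06
Gross pay = $1,536.48 + $192.06 = $1,728.54
403(b): $1,728.54 × 0.1 = $172.85
Taxable wages = $1,728.54 − $172.85 = $1,555.69
State income tax: $1,555.69 × 0.04 = $62.23
Federal tax withheld: $1,555.69 × 0.21 = $326.69
OASDI: $1,728.54 × 0.0475 = $82.11
State disability insurance: $1,728.54 × 0.018 = $31.11
Wage garnishment: $1,728.54 × 0.01 = $17.29
Total deductions = $172.85 + $62.23 + $326.69 + $82.11 + $31.11 + $17.29 = $692.28
Net pay = $1,728.54 − $692.28 = $1,036.26

$1,036.26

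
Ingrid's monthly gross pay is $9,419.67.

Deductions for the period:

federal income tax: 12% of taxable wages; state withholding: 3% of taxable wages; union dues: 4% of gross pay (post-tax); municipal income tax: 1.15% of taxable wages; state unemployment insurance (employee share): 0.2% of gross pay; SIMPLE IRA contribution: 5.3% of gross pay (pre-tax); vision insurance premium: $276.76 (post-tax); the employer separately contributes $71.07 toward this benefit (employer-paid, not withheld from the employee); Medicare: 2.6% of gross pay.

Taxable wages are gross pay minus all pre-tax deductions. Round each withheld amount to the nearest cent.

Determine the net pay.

$6,562.49

SIMPLE IRA contribution: $9,419.67 × 0.053 = $499.24
Taxable wages = $9,419.67 − $499.24 = $8,920.43
Municipal income tax: $8,920.43 × 0.0115 = $102.58
State withholding: $8,920.43 × 0.03 = $267.61
Federal income tax: $8,920.43 × 0.12 = $1,070.45
Medicare: $9,419.67 × 0.026 = $244.91
State unemployment insurance (employee share): $9,419.67 × 0.002 = $18.84
Union dues: $9,419.67 × 0.04 = $376.79
Vision insurance premium: $276.76
(Employer's $71.07 toward vision insurance premium is not withheld from the employee.)
Total deductions = $499.24 + $102.58 + $267.61 + $1,070.45 + $244.91 + $18.84 + $376.79 + $276.76 = $2,857.18
Net pay = $9,419.67 − $2,857.18 = $6,562.49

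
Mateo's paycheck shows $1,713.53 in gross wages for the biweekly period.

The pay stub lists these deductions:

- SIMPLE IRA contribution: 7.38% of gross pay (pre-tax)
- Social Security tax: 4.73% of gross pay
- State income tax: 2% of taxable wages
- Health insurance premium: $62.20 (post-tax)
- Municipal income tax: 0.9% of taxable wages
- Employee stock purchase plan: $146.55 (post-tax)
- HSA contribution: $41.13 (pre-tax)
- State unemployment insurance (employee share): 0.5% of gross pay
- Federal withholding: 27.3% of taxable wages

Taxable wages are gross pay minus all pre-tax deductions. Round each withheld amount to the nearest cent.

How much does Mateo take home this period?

HSA contribution: $41.13
SIMPLE IRA contribution: $1,713.53 × 0.0738 = $126.46
Pre-tax total = $41.13 + $126.46 = $167.59
Taxable wages = $1,713.53 − $167.59 = $1,545.94
Federal withholding: $1,545.94 × 0.273 = $422.04
Municipal income tax: $1,545.94 × 0.009 = $13.91
State income tax: $1,545.94 × 0.02 = $30.92
Social Security tax: $1,713.53 × 0.0473 = $81.05
State unemployment insurance (employee share): $1,713.53 × 0.005 = $8.57
Health insurance premium: $62.20
Employee stock purchase plan: $146.55
Total deductions = $41.13 + $126.46 + $422.04 + $13.91 + $30.92 + $81.05 + $8.57 + $62.20 + $146.55 = $932.83
Net pay = $1,713.53 − $932.83 = $780.70

$780.70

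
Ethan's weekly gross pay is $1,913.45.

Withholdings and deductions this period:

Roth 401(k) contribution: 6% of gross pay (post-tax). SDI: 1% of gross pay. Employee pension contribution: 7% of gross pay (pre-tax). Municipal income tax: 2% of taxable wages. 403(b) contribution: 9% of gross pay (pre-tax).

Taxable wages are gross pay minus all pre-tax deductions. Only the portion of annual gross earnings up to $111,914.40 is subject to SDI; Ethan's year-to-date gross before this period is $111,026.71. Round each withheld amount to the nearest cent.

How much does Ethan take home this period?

$1,451.46

403(b) contribution: $1,913.45 × 0.09 = $172.21
Employee pension contribution: $1,913.45 × 0.07 = $133.94
Pre-tax total = $172.21 + $133.94 = $306.15
Taxable wages = $1,913.45 − $306.15 = $1,607.30
Municipal income tax: $1,607.30 × 0.02 = $32.15
SDI: only $111,914.40 − $111,026.71 = $887.69 of this check is subject → $887.69 × 0.01 = $8.88
Roth 401(k) contribution: $1,913.45 × 0.06 = $114.81
Total deductions = $172.21 + $133.94 + $32.15 + $8.88 + $114.81 = $461.99
Net pay = $1,913.45 − $461.99 = $1,451.46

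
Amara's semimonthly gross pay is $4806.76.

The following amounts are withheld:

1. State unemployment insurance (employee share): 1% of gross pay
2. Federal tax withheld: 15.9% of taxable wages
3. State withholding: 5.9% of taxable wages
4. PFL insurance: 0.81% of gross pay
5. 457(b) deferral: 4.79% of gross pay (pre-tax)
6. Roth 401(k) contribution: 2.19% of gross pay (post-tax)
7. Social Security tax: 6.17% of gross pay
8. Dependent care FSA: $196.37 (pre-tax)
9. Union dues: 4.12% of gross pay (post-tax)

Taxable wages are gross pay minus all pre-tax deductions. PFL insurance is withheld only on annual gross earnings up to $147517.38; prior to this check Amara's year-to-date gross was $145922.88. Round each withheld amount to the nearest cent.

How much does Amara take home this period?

Dependent care FSA: $196.37
457(b) deferral: $4806.76 × 0.0479 = $230.24
Pre-tax total = $196.37 + $230.24 = $426.61
Taxable wages = $4806.76 − $426.61 = $4380.15
Federal tax withheld: $4380.15 × 0.159 = $696.44
State withholding: $4380.15 × 0.059 = $258.43
PFL insurance: only $147517.38 − $145922.88 = $1594.50 of this check is subject → $1594.50 × 0.0081 = $12.92
State unemployment insurance (employee share): $4806.76 × 0.01 = $48.07
Social Security tax: $4806.76 × 0.0617 = $296.58
Union dues: $4806.76 × 0.0412 = $198.04
Roth 401(k) contribution: $4806.76 × 0.0219 = $105.27
Total deductions = $196.37 + $230.24 + $696.44 + $258.43 + $12.92 + $48.07 + $296.58 + $198.04 + $105.27 = $2042.36
Net pay = $4806.76 − $2042.36 = $2764.40

$2764.40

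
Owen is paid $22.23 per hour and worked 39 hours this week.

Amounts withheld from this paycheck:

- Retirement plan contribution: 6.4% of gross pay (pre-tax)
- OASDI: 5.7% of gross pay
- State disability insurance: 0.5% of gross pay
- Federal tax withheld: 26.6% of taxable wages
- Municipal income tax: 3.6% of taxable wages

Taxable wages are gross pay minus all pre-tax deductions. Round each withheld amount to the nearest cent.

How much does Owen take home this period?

Gross pay: 39 × $22.23 = $866.97
Retirement plan contribution: $866.97 × 0.064 = $55.49
Taxable wages = $866.97 − $55.49 = $811.48
Federal tax withheld: $811.48 × 0.266 = $215.85
Municipal income tax: $811.48 × 0.036 = $29.21
State disability insurance: $866.97 × 0.005 = $4.33
OASDI: $866.97 × 0.057 = $49.42
Total deductions = $55.49 + $215.85 + $29.21 + $4.33 + $49.42 = $354.30
Net pay = $866.97 − $354.30 = $512.67

$512.67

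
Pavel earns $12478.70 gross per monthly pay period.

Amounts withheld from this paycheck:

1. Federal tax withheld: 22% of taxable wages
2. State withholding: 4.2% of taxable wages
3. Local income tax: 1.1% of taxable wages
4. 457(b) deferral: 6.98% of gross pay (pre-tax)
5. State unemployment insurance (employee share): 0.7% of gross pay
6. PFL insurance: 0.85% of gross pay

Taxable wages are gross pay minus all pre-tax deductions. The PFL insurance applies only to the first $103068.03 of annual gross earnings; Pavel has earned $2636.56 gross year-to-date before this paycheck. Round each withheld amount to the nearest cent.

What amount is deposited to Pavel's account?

457(b) deferral: $12478.70 × 0.0698 = $871.01
Taxable wages = $12478.70 − $871.01 = $11607.69
Local income tax: $11607.69 × 0.011 = $127.68
State withholding: $11607.69 × 0.042 = $487.52
Federal tax withheld: $11607.69 × 0.22 = $2553.69
State unemployment insurance (employee share): $12478.70 × 0.007 = $87.35
PFL insurance: cap not yet reached, full $12478.70 is subject → $12478.70 × 0.0085 = $106.07
Total deductions = $871.01 + $127.68 + $487.52 + $2553.69 + $87.35 + $106.07 = $4233.32
Net pay = $12478.70 − $4233.32 = $8245.38

$8245.38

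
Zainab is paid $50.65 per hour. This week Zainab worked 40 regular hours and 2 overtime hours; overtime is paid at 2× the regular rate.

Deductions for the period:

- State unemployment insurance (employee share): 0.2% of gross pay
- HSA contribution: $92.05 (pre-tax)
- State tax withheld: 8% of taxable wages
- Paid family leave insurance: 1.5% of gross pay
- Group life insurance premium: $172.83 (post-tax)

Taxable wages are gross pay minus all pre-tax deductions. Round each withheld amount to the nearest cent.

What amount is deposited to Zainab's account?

$1,754.91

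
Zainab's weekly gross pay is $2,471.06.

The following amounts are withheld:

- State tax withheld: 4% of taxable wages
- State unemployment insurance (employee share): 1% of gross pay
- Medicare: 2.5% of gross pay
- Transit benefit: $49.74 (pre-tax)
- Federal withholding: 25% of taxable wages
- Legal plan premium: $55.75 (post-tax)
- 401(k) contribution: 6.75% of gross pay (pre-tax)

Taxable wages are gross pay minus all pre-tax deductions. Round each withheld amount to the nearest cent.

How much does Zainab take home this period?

Transit benefit: $49.74
401(k) contribution: $2,471.06 × 0.0675 = $166.80
Pre-tax total = $49.74 + $166.80 = $216.54
Taxable wages = $2,471.06 − $216.54 = $2,254.52
State tax withheld: $2,254.52 × 0.04 = $90.18
Federal withholding: $2,254.52 × 0.25 = $563.63
State unemployment insurance (employee share): $2,471.06 × 0.01 = $24.71
Medicare: $2,471.06 × 0.025 = $61.78
Legal plan premium: $55.75
Total deductions = $49.74 + $166.80 + $90.18 + $563.63 + $24.71 + $61.78 + $55.75 = $1,012.59
Net pay = $2,471.06 − $1,012.59 = $1,458.47

$1,458.47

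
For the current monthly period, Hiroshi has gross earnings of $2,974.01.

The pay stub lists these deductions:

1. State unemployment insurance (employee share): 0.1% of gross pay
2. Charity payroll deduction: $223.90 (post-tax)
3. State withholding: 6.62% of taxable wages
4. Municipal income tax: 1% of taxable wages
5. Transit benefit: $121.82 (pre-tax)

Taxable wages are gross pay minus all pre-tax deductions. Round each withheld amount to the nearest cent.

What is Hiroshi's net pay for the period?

Transit benefit: $121.82
Taxable wages = $2,974.01 − $121.82 = $2,852.19
State withholding: $2,852.19 × 0.0662 = $188.81
Municipal income tax: $2,852.19 × 0.01 = $28.52
State unemployment insurance (employee share): $2,974.01 × 0.001 = $2.97
Charity payroll deduction: $223.90
Total deductions = $121.82 + $188.81 + $28.52 + $2.97 + $223.90 = $566.02
Net pay = $2,974.01 − $566.02 = $2,407.99

$2,407.99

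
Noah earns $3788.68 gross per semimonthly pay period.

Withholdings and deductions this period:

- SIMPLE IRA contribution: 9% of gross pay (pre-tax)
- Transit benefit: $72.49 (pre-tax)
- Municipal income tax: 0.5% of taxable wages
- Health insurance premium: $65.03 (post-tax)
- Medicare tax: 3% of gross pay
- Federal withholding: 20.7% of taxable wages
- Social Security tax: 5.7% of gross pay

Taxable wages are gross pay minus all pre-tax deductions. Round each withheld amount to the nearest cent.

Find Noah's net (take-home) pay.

$2265.02

Transit benefit: $72.49
SIMPLE IRA contribution: $3788.68 × 0.09 = $340.98
Pre-tax total = $72.49 + $340.98 = $413.47
Taxable wages = $3788.68 − $413.47 = $3375.21
Federal withholding: $3375.21 × 0.207 = $698.67
Municipal income tax: $3375.21 × 0.005 = $16.88
Medicare tax: $3788.68 × 0.03 = $113.66
Social Security tax: $3788.68 × 0.057 = $215.95
Health insurance premium: $65.03
Total deductions = $72.49 + $340.98 + $698.67 + $16.88 + $113.66 + $215.95 + $65.03 = $1523.66
Net pay = $3788.68 − $1523.66 = $2265.02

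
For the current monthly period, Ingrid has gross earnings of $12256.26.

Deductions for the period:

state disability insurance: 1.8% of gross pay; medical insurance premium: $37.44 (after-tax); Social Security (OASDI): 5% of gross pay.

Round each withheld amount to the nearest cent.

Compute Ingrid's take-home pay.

$11385.40

State disability insurance: $12256.26 × 0.018 = $220.61
Social Security (OASDI): $12256.26 × 0.05 = $612.81
Medical insurance premium: $37.44
Total deductions = $220.61 + $612.81 + $37.44 = $870.86
Net pay = $12256.26 − $870.86 = $11385.40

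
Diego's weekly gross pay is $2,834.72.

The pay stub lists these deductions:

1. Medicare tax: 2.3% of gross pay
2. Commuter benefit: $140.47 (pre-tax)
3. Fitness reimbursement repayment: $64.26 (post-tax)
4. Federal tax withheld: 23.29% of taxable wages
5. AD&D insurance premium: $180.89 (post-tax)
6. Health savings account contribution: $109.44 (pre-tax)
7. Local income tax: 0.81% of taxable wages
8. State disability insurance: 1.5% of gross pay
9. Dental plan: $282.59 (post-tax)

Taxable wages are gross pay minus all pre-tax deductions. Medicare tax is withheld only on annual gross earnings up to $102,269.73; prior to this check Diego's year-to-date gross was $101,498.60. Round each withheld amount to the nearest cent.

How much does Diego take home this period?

Commuter benefit: $140.47
Health savings account contribution: $109.44
Pre-tax total = $140.47 + $109.44 = $249.91
Taxable wages = $2,834.72 − $249.91 = $2,584.81
Federal tax withheld: $2,584.81 × 0.2329 = $602.00
Local income tax: $2,584.81 × 0.0081 = $20.94
State disability insurance: $2,834.72 × 0.015 = $42.52
Medicare tax: only $102,269.73 − $101,498.60 = $771.13 of this check is subject → $771.13 × 0.023 = $17.74
AD&D insurance premium: $180.89
Dental plan: $282.59
Fitness reimbursement repayment: $64.26
Total deductions = $140.47 + $109.44 + $602.00 + $20.94 + $42.52 + $17.74 + $180.89 + $282.59 + $64.26 = $1,460.85
Net pay = $2,834.72 − $1,460.85 = $1,373.87

$1,373.87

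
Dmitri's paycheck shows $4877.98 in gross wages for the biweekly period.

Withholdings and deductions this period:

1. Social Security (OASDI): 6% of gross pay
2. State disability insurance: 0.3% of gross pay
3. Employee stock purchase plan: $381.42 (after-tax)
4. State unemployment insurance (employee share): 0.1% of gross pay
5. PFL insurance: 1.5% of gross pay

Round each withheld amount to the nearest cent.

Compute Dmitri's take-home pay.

$4111.20

State disability insurance: $4877.98 × 0.003 = $14.63
Social Security (OASDI): $4877.98 × 0.06 = $292.68
State unemployment insurance (employee share): $4877.98 × 0.001 = $4.88
PFL insurance: $4877.98 × 0.015 = $73.17
Employee stock purchase plan: $381.42
Total deductions = $14.63 + $292.68 + $4.88 + $73.17 + $381.42 = $766.78
Net pay = $4877.98 − $766.78 = $4111.20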